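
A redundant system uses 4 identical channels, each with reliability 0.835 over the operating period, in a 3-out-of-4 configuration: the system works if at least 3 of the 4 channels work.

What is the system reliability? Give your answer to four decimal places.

0.8704

R = Σ_{i=3}^{4} C(4,i) p^i (1−p)^{4−i} with p = 0.835
C(4,3)·0.835^3·0.165^1 = 0.384241
C(4,4)·0.835^4·0.165^0 = 0.486123
Sum = 0.8704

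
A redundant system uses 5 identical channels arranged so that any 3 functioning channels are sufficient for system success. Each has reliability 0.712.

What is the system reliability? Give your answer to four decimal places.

R = Σ_{i=3}^{5} C(5,i) p^i (1−p)^{5−i} with p = 0.712
C(5,3)·0.712^3·0.288^2 = 0.299381
C(5,4)·0.712^4·0.288^1 = 0.370069
C(5,5)·0.712^5·0.288^0 = 0.182978
Sum = 0.8524

0.8524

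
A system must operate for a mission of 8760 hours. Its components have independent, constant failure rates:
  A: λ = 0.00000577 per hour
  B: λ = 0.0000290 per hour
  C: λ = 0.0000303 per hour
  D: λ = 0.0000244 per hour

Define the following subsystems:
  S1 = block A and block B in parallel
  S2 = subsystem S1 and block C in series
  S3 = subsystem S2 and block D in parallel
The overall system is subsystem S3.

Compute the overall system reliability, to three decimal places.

R(A) = exp(−0.00000577 × 8760) = 0.95071
R(B) = exp(−0.0000290 × 8760) = 0.77566
R(C) = exp(−0.0000303 × 8760) = 0.76688
R(D) = exp(−0.0000244 × 8760) = 0.80756
Parallel (A and B): 1 − (1 − 0.95071)(1 − 0.77566) = 0.98894
Series ([0.98894] and C): 0.98894 × 0.76688 = 0.75840
Parallel ([0.75840] and D): 1 − (1 − 0.75840)(1 − 0.80756) = 0.954

0.954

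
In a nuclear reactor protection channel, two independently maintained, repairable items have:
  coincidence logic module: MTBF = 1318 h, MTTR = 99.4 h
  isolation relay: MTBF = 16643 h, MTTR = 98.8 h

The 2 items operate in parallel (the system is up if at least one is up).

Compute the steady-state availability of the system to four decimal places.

0.9996

A(coincidence logic module) = MTBF/(MTBF+MTTR) = 1318/(1318+99.4) = 0.929872
A(isolation relay) = MTBF/(MTBF+MTTR) = 16643/(16643+98.8) = 0.994099
Parallel availability: 1 − (1 − 0.929872)(1 − 0.994099) = 0.9996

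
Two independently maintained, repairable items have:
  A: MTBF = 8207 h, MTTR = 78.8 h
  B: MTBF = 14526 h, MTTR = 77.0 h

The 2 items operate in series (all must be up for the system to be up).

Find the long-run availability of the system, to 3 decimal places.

0.985

A(A) = MTBF/(MTBF+MTTR) = 8207/(8207+78.8) = 0.990490
A(B) = MTBF/(MTBF+MTTR) = 14526/(14526+77.0) = 0.994727
Series availability: 0.990490 × 0.994727 = 0.985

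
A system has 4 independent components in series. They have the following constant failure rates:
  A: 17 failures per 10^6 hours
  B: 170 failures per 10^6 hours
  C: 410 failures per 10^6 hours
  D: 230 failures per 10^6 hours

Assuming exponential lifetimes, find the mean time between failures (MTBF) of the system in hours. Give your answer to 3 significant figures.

Series of exponential components: λ_sys = Σ λ_i
λ_sys = 0.000017 + 0.00017 + 0.00041 + 0.00023 = 8.2700e-04 /h
MTBF = 1 / λ_sys = 1210 h

1210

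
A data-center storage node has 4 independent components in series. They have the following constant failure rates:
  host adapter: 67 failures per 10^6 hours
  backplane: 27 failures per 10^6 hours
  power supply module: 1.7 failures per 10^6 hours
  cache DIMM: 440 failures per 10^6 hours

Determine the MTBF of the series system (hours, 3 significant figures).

Series of exponential components: λ_sys = Σ λ_i
λ_sys = 0.000067 + 0.000027 + 0.0000017 + 0.00044 = 5.3570e-04 /h
MTBF = 1 / λ_sys = 1870 h

1870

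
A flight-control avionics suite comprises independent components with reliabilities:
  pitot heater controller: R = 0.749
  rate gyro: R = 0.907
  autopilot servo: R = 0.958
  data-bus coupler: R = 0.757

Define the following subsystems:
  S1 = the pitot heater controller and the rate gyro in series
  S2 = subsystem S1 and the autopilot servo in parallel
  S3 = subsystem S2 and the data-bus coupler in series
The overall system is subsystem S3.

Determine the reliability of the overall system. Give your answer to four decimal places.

0.7468

Series (pitot heater controller and rate gyro): 0.749000 × 0.907000 = 0.679343
Parallel ([0.679343] and autopilot servo): 1 − (1 − 0.679343)(1 − 0.958000) = 0.986532
Series ([0.986532] and data-bus coupler): 0.986532 × 0.757000 = 0.7468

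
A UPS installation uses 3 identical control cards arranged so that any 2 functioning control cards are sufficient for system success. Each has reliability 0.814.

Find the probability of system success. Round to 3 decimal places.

0.909

R = Σ_{i=2}^{3} C(3,i) p^i (1−p)^{3−i} with p = 0.814
C(3,2)·0.814^2·0.186^1 = 0.36973
C(3,3)·0.814^3·0.186^0 = 0.53935
Sum = 0.909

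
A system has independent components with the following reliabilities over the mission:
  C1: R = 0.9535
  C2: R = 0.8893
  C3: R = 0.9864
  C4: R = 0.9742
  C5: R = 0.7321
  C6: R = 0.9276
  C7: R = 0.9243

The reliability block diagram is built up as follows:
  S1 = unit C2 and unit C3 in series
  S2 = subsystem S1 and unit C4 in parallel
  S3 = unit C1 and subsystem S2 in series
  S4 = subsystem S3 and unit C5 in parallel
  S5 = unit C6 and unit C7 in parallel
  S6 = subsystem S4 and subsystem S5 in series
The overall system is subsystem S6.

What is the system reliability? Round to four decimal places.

Series (C2 and C3): 0.889300 × 0.986400 = 0.877206
Parallel ([0.877206] and C4): 1 − (1 − 0.877206)(1 − 0.974200) = 0.996832
Series (C1 and [0.996832]): 0.953500 × 0.996832 = 0.950479
Parallel ([0.950479] and C5): 1 − (1 − 0.950479)(1 − 0.732100) = 0.986733
Parallel (C6 and C7): 1 − (1 − 0.927600)(1 − 0.924300) = 0.994519
Series ([0.986733] and [0.994519]): 0.986733 × 0.994519 = 0.9813

0.9813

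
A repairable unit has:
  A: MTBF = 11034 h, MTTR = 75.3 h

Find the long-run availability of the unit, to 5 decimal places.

A(A) = MTBF/(MTBF+MTTR) = 11034/(11034+75.3) = 0.99322

0.99322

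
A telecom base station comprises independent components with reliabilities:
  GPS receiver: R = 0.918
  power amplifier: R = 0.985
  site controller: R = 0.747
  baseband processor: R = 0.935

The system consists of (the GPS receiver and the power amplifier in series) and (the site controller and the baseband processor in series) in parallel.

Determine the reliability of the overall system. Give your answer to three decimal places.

Series (GPS receiver and power amplifier): 0.91800 × 0.98500 = 0.90423
Series (site controller and baseband processor): 0.74700 × 0.93500 = 0.69845
Parallel ([0.90423] and [0.69845]): 1 − (1 − 0.90423)(1 − 0.69845) = 0.971

0.971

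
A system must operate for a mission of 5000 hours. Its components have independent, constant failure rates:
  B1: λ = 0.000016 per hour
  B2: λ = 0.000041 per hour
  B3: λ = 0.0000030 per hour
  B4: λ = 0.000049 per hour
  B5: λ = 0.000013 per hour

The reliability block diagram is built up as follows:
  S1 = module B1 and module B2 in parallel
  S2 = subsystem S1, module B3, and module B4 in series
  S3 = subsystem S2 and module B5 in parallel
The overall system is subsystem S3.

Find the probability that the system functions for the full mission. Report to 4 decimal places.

0.9849

R(B1) = exp(−0.000016 × 5000) = 0.923116
R(B2) = exp(−0.000041 × 5000) = 0.814647
R(B3) = exp(−0.0000030 × 5000) = 0.985112
R(B4) = exp(−0.000049 × 5000) = 0.782705
R(B5) = exp(−0.000013 × 5000) = 0.937067
Parallel (B1 and B2): 1 − (1 − 0.923116)(1 − 0.814647) = 0.985749
Series ([0.985749], B3, and B4): 0.985749 × 0.985112 × 0.782705 = 0.760064
Parallel ([0.760064] and B5): 1 − (1 − 0.760064)(1 − 0.937067) = 0.9849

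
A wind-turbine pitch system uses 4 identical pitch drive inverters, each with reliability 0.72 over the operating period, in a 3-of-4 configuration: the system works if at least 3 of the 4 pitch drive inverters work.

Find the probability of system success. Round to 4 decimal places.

0.6868

R = Σ_{i=3}^{4} C(4,i) p^i (1−p)^{4−i} with p = 0.72
C(4,3)·0.72^3·0.28^1 = 0.418038
C(4,4)·0.72^4·0.28^0 = 0.268739
Sum = 0.6868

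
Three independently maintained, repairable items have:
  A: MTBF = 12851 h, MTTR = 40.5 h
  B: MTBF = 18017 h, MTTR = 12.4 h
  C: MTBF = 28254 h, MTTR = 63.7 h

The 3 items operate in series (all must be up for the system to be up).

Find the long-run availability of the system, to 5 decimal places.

0.99393

A(A) = MTBF/(MTBF+MTTR) = 12851/(12851+40.5) = 0.996858
A(B) = MTBF/(MTBF+MTTR) = 18017/(18017+12.4) = 0.999312
A(C) = MTBF/(MTBF+MTTR) = 28254/(28254+63.7) = 0.997751
Series availability: 0.996858 × 0.999312 × 0.997751 = 0.99393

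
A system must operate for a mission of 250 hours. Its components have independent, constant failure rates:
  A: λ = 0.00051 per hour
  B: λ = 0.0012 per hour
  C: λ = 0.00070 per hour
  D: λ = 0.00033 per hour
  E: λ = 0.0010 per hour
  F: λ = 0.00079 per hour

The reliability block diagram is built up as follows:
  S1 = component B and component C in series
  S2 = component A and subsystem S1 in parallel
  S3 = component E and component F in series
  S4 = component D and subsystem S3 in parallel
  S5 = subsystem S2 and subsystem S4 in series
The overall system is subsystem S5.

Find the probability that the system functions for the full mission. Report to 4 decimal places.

R(A) = exp(−0.00051 × 250) = 0.880293
R(B) = exp(−0.0012 × 250) = 0.740818
R(C) = exp(−0.00070 × 250) = 0.839457
R(D) = exp(−0.00033 × 250) = 0.920811
R(E) = exp(−0.0010 × 250) = 0.778801
R(F) = exp(−0.00079 × 250) = 0.820780
Series (B and C): 0.740818 × 0.839457 = 0.621885
Parallel (A and [0.621885]): 1 − (1 − 0.880293)(1 − 0.621885) = 0.954737
Series (E and F): 0.778801 × 0.820780 = 0.639224
Parallel (D and [0.639224]): 1 − (1 − 0.920811)(1 − 0.639224) = 0.971431
Series ([0.954737] and [0.971431]): 0.954737 × 0.971431 = 0.9275

0.9275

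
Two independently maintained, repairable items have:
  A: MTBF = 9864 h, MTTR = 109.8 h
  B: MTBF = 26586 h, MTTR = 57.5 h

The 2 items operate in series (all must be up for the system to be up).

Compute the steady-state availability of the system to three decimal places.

0.987

A(A) = MTBF/(MTBF+MTTR) = 9864/(9864+109.8) = 0.988991
A(B) = MTBF/(MTBF+MTTR) = 26586/(26586+57.5) = 0.997842
Series availability: 0.988991 × 0.997842 = 0.987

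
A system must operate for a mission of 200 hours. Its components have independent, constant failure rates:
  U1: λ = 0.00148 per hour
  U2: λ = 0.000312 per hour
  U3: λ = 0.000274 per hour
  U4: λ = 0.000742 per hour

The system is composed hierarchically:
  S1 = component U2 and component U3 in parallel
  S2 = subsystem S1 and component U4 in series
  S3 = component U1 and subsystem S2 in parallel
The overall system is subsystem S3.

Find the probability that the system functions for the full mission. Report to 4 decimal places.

R(U1) = exp(−0.00148 × 200) = 0.743787
R(U2) = exp(−0.000312 × 200) = 0.939507
R(U3) = exp(−0.000274 × 200) = 0.946674
R(U4) = exp(−0.000742 × 200) = 0.862086
Parallel (U2 and U3): 1 − (1 − 0.939507)(1 − 0.946674) = 0.996774
Series ([0.996774] and U4): 0.996774 × 0.862086 = 0.859305
Parallel (U1 and [0.859305]): 1 − (1 − 0.743787)(1 − 0.859305) = 0.9640

0.9640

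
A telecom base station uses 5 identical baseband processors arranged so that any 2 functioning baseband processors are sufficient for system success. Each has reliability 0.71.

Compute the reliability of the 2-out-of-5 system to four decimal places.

R = Σ_{i=2}^{5} C(5,i) p^i (1−p)^{5−i} with p = 0.71
C(5,2)·0.71^2·0.29^3 = 0.122945
C(5,3)·0.71^3·0.29^2 = 0.301003
C(5,4)·0.71^4·0.29^1 = 0.368469
C(5,5)·0.71^5·0.29^0 = 0.180423
Sum = 0.9728

0.9728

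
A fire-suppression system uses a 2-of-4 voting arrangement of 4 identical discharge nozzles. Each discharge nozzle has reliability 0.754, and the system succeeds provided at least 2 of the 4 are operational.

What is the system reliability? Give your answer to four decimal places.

0.9514

R = Σ_{i=2}^{4} C(4,i) p^i (1−p)^{4−i} with p = 0.754
C(4,2)·0.754^2·0.246^2 = 0.206426
C(4,3)·0.754^3·0.246^1 = 0.421802
C(4,4)·0.754^4·0.246^0 = 0.323210
Sum = 0.9514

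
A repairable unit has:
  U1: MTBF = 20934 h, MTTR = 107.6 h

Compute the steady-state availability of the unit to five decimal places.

0.99489

A(U1) = MTBF/(MTBF+MTTR) = 20934/(20934+107.6) = 0.99489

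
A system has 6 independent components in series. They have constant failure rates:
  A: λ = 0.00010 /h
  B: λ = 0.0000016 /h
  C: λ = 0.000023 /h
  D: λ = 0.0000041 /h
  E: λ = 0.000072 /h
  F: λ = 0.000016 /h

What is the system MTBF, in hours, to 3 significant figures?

4610

Series of exponential components: λ_sys = Σ λ_i
λ_sys = 0.00010 + 0.0000016 + 0.000023 + 0.0000041 + 0.000072 + 0.000016 = 2.1670e-04 /h
MTBF = 1 / λ_sys = 4610 h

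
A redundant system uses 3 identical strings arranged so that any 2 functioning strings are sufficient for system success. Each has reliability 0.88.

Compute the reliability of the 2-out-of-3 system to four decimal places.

R = Σ_{i=2}^{3} C(3,i) p^i (1−p)^{3−i} with p = 0.88
C(3,2)·0.88^2·0.12^1 = 0.278784
C(3,3)·0.88^3·0.12^0 = 0.681472
Sum = 0.9603

0.9603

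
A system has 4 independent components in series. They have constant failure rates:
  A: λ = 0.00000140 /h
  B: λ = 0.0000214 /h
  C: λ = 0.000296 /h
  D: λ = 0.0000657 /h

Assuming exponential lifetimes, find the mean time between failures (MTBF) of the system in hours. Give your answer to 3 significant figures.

Series of exponential components: λ_sys = Σ λ_i
λ_sys = 0.00000140 + 0.0000214 + 0.000296 + 0.0000657 = 3.8450e-04 /h
MTBF = 1 / λ_sys = 2600 h

2600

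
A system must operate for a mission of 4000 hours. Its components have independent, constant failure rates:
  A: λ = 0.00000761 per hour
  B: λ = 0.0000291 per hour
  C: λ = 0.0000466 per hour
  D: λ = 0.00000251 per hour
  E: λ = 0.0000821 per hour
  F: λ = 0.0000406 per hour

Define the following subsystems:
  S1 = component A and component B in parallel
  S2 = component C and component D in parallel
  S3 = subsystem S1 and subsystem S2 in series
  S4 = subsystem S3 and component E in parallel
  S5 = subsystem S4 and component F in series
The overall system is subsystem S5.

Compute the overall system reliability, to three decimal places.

R(A) = exp(−0.00000761 × 4000) = 0.97002
R(B) = exp(−0.0000291 × 4000) = 0.89012
R(C) = exp(−0.0000466 × 4000) = 0.82994
R(D) = exp(−0.00000251 × 4000) = 0.99001
R(E) = exp(−0.0000821 × 4000) = 0.72007
R(F) = exp(−0.0000406 × 4000) = 0.85010
Parallel (A and B): 1 − (1 − 0.97002)(1 − 0.89012) = 0.99671
Parallel (C and D): 1 − (1 − 0.82994)(1 − 0.99001) = 0.99830
Series ([0.99671] and [0.99830]): 0.99671 × 0.99830 = 0.99502
Parallel ([0.99502] and E): 1 − (1 − 0.99502)(1 − 0.72007) = 0.99861
Series ([0.99861] and F): 0.99861 × 0.85010 = 0.849

0.849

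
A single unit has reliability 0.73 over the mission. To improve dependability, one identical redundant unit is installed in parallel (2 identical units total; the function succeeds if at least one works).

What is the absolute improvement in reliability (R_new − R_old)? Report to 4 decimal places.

0.1971

R_before = 0.73
R_after = 1 − (1 − 0.73)^2 = 0.9271
ΔR = 0.9271 − 0.73 = 0.1971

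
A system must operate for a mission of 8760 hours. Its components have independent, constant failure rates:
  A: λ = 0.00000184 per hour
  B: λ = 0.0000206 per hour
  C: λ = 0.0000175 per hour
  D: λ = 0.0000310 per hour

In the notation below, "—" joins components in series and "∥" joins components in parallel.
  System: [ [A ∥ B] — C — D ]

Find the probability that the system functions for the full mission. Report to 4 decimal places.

0.6521

R(A) = exp(−0.00000184 × 8760) = 0.984011
R(B) = exp(−0.0000206 × 8760) = 0.834889
R(C) = exp(−0.0000175 × 8760) = 0.857872
R(D) = exp(−0.0000310 × 8760) = 0.762190
Parallel (A and B): 1 − (1 − 0.984011)(1 − 0.834889) = 0.997360
Series ([0.997360], C, and D): 0.997360 × 0.857872 × 0.762190 = 0.6521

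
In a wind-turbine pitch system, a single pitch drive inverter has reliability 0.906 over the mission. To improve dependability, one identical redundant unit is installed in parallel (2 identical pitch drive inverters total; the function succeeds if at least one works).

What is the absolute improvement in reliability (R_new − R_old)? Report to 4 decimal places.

R_before = 0.906
R_after = 1 − (1 − 0.906)^2 = 0.9912
ΔR = 0.9912 − 0.906 = 0.0852

0.0852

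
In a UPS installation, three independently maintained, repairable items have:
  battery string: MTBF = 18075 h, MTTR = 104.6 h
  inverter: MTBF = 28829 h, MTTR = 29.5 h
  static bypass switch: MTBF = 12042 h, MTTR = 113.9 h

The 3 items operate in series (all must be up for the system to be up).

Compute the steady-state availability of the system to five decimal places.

A(battery string) = MTBF/(MTBF+MTTR) = 18075/(18075+104.6) = 0.994246
A(inverter) = MTBF/(MTBF+MTTR) = 28829/(28829+29.5) = 0.998978
A(static bypass switch) = MTBF/(MTBF+MTTR) = 12042/(12042+113.9) = 0.990630
Series availability: 0.994246 × 0.998978 × 0.990630 = 0.98392

0.98392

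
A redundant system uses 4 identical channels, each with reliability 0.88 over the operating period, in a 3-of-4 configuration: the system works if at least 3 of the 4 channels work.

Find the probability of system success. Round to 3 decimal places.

R = Σ_{i=3}^{4} C(4,i) p^i (1−p)^{4−i} with p = 0.88
C(4,3)·0.88^3·0.12^1 = 0.32711
C(4,4)·0.88^4·0.12^0 = 0.59970
Sum = 0.927

0.927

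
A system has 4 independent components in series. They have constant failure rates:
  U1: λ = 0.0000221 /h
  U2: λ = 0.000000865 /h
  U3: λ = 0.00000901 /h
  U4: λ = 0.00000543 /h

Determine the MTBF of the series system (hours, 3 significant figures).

Series of exponential components: λ_sys = Σ λ_i
λ_sys = 0.0000221 + 0.000000865 + 0.00000901 + 0.00000543 = 3.7405e-05 /h
MTBF = 1 / λ_sys = 26700 h

26700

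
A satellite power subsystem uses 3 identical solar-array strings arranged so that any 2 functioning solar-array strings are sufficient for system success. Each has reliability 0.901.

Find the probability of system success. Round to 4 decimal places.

R = Σ_{i=2}^{3} C(3,i) p^i (1−p)^{3−i} with p = 0.901
C(3,2)·0.901^2·0.099^1 = 0.241105
C(3,3)·0.901^3·0.099^0 = 0.731433
Sum = 0.9725

0.9725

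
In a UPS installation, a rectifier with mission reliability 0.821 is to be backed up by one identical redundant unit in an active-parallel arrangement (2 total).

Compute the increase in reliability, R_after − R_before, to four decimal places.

0.1470

R_before = 0.821
R_after = 1 − (1 − 0.821)^2 = 0.9680
ΔR = 0.9680 − 0.821 = 0.1470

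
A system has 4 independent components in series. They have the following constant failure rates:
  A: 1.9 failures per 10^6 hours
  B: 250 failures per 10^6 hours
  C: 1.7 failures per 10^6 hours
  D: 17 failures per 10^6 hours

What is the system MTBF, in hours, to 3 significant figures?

Series of exponential components: λ_sys = Σ λ_i
λ_sys = 0.0000019 + 0.00025 + 0.0000017 + 0.000017 = 2.7060e-04 /h
MTBF = 1 / λ_sys = 3700 h

3700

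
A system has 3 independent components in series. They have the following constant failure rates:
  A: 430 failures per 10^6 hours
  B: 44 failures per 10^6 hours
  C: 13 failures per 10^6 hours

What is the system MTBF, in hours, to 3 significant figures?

Series of exponential components: λ_sys = Σ λ_i
λ_sys = 0.00043 + 0.000044 + 0.000013 = 4.8700e-04 /h
MTBF = 1 / λ_sys = 2050 h

2050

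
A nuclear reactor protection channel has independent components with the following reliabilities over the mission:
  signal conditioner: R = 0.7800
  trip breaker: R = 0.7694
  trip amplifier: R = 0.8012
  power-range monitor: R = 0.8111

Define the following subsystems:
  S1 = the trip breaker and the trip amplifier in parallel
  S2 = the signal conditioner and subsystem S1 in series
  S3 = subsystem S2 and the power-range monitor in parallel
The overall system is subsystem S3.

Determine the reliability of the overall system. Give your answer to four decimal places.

0.9517

Parallel (trip breaker and trip amplifier): 1 − (1 − 0.769400)(1 − 0.801200) = 0.954157
Series (signal conditioner and [0.954157]): 0.780000 × 0.954157 = 0.744242
Parallel ([0.744242] and power-range monitor): 1 − (1 − 0.744242)(1 − 0.811100) = 0.9517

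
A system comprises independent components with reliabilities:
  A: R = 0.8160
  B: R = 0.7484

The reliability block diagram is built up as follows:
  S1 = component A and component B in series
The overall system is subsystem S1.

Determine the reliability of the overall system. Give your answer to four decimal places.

Series (A and B): 0.816000 × 0.748400 = 0.6107

0.6107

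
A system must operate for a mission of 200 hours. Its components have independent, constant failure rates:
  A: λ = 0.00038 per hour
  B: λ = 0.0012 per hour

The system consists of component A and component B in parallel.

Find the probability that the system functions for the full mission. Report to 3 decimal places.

R(A) = exp(−0.00038 × 200) = 0.92682
R(B) = exp(−0.0012 × 200) = 0.78663
Parallel (A and B): 1 − (1 − 0.92682)(1 − 0.78663) = 0.984

0.984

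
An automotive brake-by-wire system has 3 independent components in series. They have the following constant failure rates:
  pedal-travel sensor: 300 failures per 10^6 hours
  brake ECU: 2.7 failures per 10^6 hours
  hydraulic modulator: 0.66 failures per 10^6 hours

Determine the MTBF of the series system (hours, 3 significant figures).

Series of exponential components: λ_sys = Σ λ_i
λ_sys = 0.00030 + 0.0000027 + 0.00000066 = 3.0336e-04 /h
MTBF = 1 / λ_sys = 3300 h

3300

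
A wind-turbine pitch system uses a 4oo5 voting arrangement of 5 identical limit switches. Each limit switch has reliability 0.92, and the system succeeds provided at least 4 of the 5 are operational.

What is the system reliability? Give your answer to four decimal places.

0.9456

R = Σ_{i=4}^{5} C(5,i) p^i (1−p)^{5−i} with p = 0.92
C(5,4)·0.92^4·0.08^1 = 0.286557
C(5,5)·0.92^5·0.08^0 = 0.659082
Sum = 0.9456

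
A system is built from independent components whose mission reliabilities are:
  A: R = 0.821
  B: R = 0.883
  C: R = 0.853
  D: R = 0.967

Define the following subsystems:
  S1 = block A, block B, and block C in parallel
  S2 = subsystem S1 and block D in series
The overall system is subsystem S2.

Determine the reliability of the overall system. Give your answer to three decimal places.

0.964

Parallel (A, B, and C): 1 − (1 − 0.82100)(1 − 0.88300)(1 − 0.85300) = 0.99692
Series ([0.99692] and D): 0.99692 × 0.96700 = 0.964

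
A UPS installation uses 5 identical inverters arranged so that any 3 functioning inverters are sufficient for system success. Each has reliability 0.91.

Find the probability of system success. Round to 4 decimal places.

0.9937

R = Σ_{i=3}^{5} C(5,i) p^i (1−p)^{5−i} with p = 0.91
C(5,3)·0.91^3·0.09^2 = 0.061039
C(5,4)·0.91^4·0.09^1 = 0.308587
C(5,5)·0.91^5·0.09^0 = 0.624032
Sum = 0.9937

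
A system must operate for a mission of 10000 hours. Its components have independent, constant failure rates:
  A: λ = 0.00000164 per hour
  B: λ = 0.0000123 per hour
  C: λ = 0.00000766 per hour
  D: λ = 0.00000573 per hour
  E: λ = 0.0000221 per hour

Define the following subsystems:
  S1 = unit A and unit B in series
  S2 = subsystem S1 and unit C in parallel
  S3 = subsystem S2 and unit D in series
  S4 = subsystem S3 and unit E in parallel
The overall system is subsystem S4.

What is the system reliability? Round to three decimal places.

0.987

R(A) = exp(−0.00000164 × 10000) = 0.98373
R(B) = exp(−0.0000123 × 10000) = 0.88426
R(C) = exp(−0.00000766 × 10000) = 0.92626
R(D) = exp(−0.00000573 × 10000) = 0.94431
R(E) = exp(−0.0000221 × 10000) = 0.80172
Series (A and B): 0.98373 × 0.88426 = 0.86987
Parallel ([0.86987] and C): 1 − (1 − 0.86987)(1 − 0.92626) = 0.99040
Series ([0.99040] and D): 0.99040 × 0.94431 = 0.93524
Parallel ([0.93524] and E): 1 − (1 − 0.93524)(1 − 0.80172) = 0.987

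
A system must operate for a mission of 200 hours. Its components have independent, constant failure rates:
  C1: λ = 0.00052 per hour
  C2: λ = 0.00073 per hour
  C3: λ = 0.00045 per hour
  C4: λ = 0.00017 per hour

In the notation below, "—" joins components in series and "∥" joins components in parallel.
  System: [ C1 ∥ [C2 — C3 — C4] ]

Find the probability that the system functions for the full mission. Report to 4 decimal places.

R(C1) = exp(−0.00052 × 200) = 0.901225
R(C2) = exp(−0.00073 × 200) = 0.864158
R(C3) = exp(−0.00045 × 200) = 0.913931
R(C4) = exp(−0.00017 × 200) = 0.966572
Series (C2, C3, and C4): 0.864158 × 0.913931 × 0.966572 = 0.763380
Parallel (C1 and [0.763380]): 1 − (1 − 0.901225)(1 − 0.763380) = 0.9766

0.9766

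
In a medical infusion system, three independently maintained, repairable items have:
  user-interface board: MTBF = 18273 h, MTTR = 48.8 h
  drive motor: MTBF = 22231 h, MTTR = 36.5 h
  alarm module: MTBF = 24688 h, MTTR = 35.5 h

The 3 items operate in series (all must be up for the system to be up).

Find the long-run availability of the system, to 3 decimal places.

0.994

A(user-interface board) = MTBF/(MTBF+MTTR) = 18273/(18273+48.8) = 0.997337
A(drive motor) = MTBF/(MTBF+MTTR) = 22231/(22231+36.5) = 0.998361
A(alarm module) = MTBF/(MTBF+MTTR) = 24688/(24688+35.5) = 0.998564
Series availability: 0.997337 × 0.998361 × 0.998564 = 0.994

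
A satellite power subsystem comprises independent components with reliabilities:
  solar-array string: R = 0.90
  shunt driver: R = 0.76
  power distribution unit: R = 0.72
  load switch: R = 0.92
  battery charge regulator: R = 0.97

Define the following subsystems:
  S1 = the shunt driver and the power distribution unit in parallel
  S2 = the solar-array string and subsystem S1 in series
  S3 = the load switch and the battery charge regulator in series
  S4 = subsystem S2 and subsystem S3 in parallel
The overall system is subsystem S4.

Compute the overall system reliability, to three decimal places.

Parallel (shunt driver and power distribution unit): 1 − (1 − 0.76000)(1 − 0.72000) = 0.93280
Series (solar-array string and [0.93280]): 0.90000 × 0.93280 = 0.83952
Series (load switch and battery charge regulator): 0.92000 × 0.97000 = 0.89240
Parallel ([0.83952] and [0.89240]): 1 − (1 − 0.83952)(1 − 0.89240) = 0.983

0.983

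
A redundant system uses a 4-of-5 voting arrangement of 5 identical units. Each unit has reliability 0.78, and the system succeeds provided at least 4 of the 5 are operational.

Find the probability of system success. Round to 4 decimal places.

R = Σ_{i=4}^{5} C(5,i) p^i (1−p)^{5−i} with p = 0.78
C(5,4)·0.78^4·0.22^1 = 0.407166
C(5,5)·0.78^5·0.22^0 = 0.288717
Sum = 0.6959

0.6959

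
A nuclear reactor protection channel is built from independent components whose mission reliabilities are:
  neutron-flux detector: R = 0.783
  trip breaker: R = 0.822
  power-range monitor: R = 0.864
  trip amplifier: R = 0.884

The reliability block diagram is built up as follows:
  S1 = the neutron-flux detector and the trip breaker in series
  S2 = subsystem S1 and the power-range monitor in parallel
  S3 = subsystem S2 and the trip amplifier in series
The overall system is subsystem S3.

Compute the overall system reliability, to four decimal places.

0.8412

Series (neutron-flux detector and trip breaker): 0.783000 × 0.822000 = 0.643626
Parallel ([0.643626] and power-range monitor): 1 − (1 − 0.643626)(1 − 0.864000) = 0.951533
Series ([0.951533] and trip amplifier): 0.951533 × 0.884000 = 0.8412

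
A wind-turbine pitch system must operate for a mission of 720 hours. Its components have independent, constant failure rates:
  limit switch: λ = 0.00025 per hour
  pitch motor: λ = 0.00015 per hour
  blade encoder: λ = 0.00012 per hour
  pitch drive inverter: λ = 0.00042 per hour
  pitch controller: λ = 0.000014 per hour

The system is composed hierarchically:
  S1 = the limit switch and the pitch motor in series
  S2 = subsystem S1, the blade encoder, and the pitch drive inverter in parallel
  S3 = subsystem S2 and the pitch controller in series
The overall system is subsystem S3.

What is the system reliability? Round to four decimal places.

0.9846

R(limit switch) = exp(−0.00025 × 720) = 0.835270
R(pitch motor) = exp(−0.00015 × 720) = 0.897628
R(blade encoder) = exp(−0.00012 × 720) = 0.917227
R(pitch drive inverter) = exp(−0.00042 × 720) = 0.739042
R(pitch controller) = exp(−0.000014 × 720) = 0.989971
Series (limit switch and pitch motor): 0.835270 × 0.897628 = 0.749762
Parallel ([0.749762], blade encoder, and pitch drive inverter): 1 − (1 − 0.749762)(1 − 0.917227)(1 − 0.739042) = 0.994595
Series ([0.994595] and pitch controller): 0.994595 × 0.989971 = 0.9846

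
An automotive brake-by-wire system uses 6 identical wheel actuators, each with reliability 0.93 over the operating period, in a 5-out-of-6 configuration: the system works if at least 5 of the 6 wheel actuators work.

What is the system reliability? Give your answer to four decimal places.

R = Σ_{i=5}^{6} C(6,i) p^i (1−p)^{6−i} with p = 0.93
C(6,5)·0.93^5·0.07^1 = 0.292189
C(6,6)·0.93^6·0.07^0 = 0.646990
Sum = 0.9392

0.9392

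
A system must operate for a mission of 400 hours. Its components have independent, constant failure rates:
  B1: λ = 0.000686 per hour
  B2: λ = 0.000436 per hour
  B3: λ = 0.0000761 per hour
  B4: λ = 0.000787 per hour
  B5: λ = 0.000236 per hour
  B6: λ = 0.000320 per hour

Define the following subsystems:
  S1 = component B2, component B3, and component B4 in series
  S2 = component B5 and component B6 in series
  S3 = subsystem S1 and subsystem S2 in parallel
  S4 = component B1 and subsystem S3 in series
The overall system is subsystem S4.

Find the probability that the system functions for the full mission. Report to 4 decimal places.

R(B1) = exp(−0.000686 × 400) = 0.760028
R(B2) = exp(−0.000436 × 400) = 0.839961
R(B3) = exp(−0.0000761 × 400) = 0.970019
R(B4) = exp(−0.000787 × 400) = 0.729935
R(B5) = exp(−0.000236 × 400) = 0.909919
R(B6) = exp(−0.000320 × 400) = 0.879853
Series (B2, B3, and B4): 0.839961 × 0.970019 × 0.729935 = 0.594735
Series (B5 and B6): 0.909919 × 0.879853 = 0.800595
Parallel ([0.594735] and [0.800595]): 1 − (1 − 0.594735)(1 − 0.800595) = 0.919188
Series (B1 and [0.919188]): 0.760028 × 0.919188 = 0.6986

0.6986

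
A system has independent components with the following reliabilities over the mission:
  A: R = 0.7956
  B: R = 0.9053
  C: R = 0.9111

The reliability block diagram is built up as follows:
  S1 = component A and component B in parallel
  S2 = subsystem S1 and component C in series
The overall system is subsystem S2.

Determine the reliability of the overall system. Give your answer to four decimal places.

0.8935

Parallel (A and B): 1 − (1 − 0.795600)(1 − 0.905300) = 0.980643
Series ([0.980643] and C): 0.980643 × 0.911100 = 0.8935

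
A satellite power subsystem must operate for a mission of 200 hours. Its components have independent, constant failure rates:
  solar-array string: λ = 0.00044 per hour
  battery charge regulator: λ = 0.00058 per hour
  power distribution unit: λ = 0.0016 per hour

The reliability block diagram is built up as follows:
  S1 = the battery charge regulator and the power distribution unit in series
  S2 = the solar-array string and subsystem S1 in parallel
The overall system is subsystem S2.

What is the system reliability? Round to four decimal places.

0.9702

R(solar-array string) = exp(−0.00044 × 200) = 0.915761
R(battery charge regulator) = exp(−0.00058 × 200) = 0.890475
R(power distribution unit) = exp(−0.0016 × 200) = 0.726149
Series (battery charge regulator and power distribution unit): 0.890475 × 0.726149 = 0.646618
Parallel (solar-array string and [0.646618]): 1 − (1 − 0.915761)(1 − 0.646618) = 0.9702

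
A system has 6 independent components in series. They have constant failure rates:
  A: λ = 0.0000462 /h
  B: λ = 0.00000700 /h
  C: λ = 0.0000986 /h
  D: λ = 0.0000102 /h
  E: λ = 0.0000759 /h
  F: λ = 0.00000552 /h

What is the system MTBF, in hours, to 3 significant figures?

4110

Series of exponential components: λ_sys = Σ λ_i
λ_sys = 0.0000462 + 0.00000700 + 0.0000986 + 0.0000102 + 0.0000759 + 0.00000552 = 2.4342e-04 /h
MTBF = 1 / λ_sys = 4110 h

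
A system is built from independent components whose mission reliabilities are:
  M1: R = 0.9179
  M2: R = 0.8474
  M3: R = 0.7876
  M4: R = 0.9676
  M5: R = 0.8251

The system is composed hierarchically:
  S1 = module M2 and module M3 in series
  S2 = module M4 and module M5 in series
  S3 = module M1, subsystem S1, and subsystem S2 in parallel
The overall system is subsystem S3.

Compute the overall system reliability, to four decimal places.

0.9945

Series (M2 and M3): 0.847400 × 0.787600 = 0.667412
Series (M4 and M5): 0.967600 × 0.825100 = 0.798367
Parallel (M1, [0.667412], and [0.798367]): 1 − (1 − 0.917900)(1 − 0.667412)(1 − 0.798367) = 0.9945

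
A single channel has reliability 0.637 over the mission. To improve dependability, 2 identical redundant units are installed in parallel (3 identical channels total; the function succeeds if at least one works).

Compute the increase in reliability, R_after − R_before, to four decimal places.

R_before = 0.637
R_after = 1 − (1 − 0.637)^3 = 0.9522
ΔR = 0.9522 − 0.637 = 0.3152

0.3152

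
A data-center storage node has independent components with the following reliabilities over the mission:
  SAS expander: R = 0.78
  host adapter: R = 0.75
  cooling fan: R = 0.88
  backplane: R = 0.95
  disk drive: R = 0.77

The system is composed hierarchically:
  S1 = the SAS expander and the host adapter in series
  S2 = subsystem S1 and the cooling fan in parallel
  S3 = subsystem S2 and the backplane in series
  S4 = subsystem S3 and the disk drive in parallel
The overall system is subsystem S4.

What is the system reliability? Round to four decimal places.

Series (SAS expander and host adapter): 0.780000 × 0.750000 = 0.585000
Parallel ([0.585000] and cooling fan): 1 − (1 − 0.585000)(1 − 0.880000) = 0.950200
Series ([0.950200] and backplane): 0.950200 × 0.950000 = 0.902690
Parallel ([0.902690] and disk drive): 1 − (1 − 0.902690)(1 − 0.770000) = 0.9776

0.9776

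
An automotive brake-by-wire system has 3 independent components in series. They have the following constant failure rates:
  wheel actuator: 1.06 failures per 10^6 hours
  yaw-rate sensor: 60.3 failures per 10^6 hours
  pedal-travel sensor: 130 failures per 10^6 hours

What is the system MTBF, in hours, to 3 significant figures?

Series of exponential components: λ_sys = Σ λ_i
λ_sys = 0.00000106 + 0.0000603 + 0.000130 = 1.9136e-04 /h
MTBF = 1 / λ_sys = 5230 h

5230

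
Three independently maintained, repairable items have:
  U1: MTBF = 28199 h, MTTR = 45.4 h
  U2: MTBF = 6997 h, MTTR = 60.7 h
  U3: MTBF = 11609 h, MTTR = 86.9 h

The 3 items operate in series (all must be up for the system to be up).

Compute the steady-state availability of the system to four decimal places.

0.9825

A(U1) = MTBF/(MTBF+MTTR) = 28199/(28199+45.4) = 0.998393
A(U2) = MTBF/(MTBF+MTTR) = 6997/(6997+60.7) = 0.991399
A(U3) = MTBF/(MTBF+MTTR) = 11609/(11609+86.9) = 0.992570
Series availability: 0.998393 × 0.991399 × 0.992570 = 0.9825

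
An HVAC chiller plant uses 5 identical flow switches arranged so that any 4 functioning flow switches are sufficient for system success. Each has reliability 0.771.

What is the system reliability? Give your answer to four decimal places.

R = Σ_{i=4}^{5} C(5,i) p^i (1−p)^{5−i} with p = 0.771
C(5,4)·0.771^4·0.229^1 = 0.404597
C(5,5)·0.771^5·0.229^0 = 0.272441
Sum = 0.6770

0.6770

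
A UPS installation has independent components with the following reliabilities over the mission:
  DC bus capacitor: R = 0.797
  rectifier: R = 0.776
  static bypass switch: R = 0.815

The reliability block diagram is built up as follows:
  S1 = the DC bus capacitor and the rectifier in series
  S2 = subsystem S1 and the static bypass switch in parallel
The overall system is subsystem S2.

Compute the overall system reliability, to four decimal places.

0.9294

Series (DC bus capacitor and rectifier): 0.797000 × 0.776000 = 0.618472
Parallel ([0.618472] and static bypass switch): 1 − (1 − 0.618472)(1 − 0.815000) = 0.9294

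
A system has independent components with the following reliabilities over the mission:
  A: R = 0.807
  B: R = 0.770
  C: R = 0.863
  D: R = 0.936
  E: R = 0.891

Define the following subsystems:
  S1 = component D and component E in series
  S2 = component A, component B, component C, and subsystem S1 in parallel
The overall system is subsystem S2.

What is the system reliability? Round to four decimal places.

Series (D and E): 0.936000 × 0.891000 = 0.833976
Parallel (A, B, C, and [0.833976]): 1 − (1 − 0.807000)(1 − 0.770000)(1 − 0.863000)(1 − 0.833976) = 0.9990

0.9990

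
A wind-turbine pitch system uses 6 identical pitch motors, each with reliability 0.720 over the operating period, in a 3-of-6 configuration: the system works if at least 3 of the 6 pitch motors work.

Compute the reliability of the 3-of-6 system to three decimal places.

0.944

R = Σ_{i=3}^{6} C(6,i) p^i (1−p)^{6−i} with p = 0.720
C(6,3)·0.720^3·0.280^3 = 0.16387
C(6,4)·0.720^4·0.280^2 = 0.31604
C(6,5)·0.720^5·0.280^1 = 0.32507
C(6,6)·0.720^6·0.280^0 = 0.13931
Sum = 0.944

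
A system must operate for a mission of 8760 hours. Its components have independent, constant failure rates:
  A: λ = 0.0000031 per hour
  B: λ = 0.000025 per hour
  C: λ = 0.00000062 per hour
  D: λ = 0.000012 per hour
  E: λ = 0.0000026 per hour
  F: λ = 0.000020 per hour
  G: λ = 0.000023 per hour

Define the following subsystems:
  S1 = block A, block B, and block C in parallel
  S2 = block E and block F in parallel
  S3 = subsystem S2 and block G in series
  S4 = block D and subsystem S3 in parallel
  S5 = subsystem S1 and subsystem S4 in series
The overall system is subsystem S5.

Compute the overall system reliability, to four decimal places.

R(A) = exp(−0.0000031 × 8760) = 0.973209
R(B) = exp(−0.000025 × 8760) = 0.803322
R(C) = exp(−0.00000062 × 8760) = 0.994584
R(D) = exp(−0.000012 × 8760) = 0.900216
R(E) = exp(−0.0000026 × 8760) = 0.977481
R(F) = exp(−0.000020 × 8760) = 0.839289
R(G) = exp(−0.000023 × 8760) = 0.817520
Parallel (A, B, and C): 1 − (1 − 0.973209)(1 − 0.803322)(1 − 0.994584) = 0.999971
Parallel (E and F): 1 − (1 − 0.977481)(1 − 0.839289) = 0.996381
Series ([0.996381] and G): 0.996381 × 0.817520 = 0.814561
Parallel (D and [0.814561]): 1 − (1 − 0.900216)(1 − 0.814561) = 0.981496
Series ([0.999971] and [0.981496]): 0.999971 × 0.981496 = 0.9815

0.9815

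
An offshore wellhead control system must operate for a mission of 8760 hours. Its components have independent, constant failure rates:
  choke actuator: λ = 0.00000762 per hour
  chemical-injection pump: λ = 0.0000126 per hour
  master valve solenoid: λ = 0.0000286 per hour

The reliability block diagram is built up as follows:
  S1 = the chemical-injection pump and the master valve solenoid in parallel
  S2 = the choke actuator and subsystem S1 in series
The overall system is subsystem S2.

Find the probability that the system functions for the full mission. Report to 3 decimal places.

0.914

R(choke actuator) = exp(−0.00000762 × 8760) = 0.93543
R(chemical-injection pump) = exp(−0.0000126 × 8760) = 0.89550
R(master valve solenoid) = exp(−0.0000286 × 8760) = 0.77838
Parallel (chemical-injection pump and master valve solenoid): 1 − (1 − 0.89550)(1 − 0.77838) = 0.97684
Series (choke actuator and [0.97684]): 0.93543 × 0.97684 = 0.914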